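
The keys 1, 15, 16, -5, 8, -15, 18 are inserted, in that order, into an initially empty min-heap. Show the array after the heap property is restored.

[-15, 1, -5, 15, 8, 16, 18]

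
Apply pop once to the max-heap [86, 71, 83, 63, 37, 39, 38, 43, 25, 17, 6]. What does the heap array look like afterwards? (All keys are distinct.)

[83, 71, 39, 63, 37, 6, 38, 43, 25, 17]

remove root 86; move last element 6 to root → [6, 71, 83, 63, 37, 39, 38, 43, 25, 17]
6 vs larger child 83 at index 2, swap → [83, 71, 6, 63, 37, 39, 38, 43, 25, 17]
6 vs larger child 39 at index 5, swap → [83, 71, 39, 63, 37, 6, 38, 43, 25, 17]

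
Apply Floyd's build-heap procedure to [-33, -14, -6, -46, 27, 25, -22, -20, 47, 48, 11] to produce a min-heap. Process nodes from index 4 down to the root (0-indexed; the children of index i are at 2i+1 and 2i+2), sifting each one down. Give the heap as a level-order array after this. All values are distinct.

[-46, -33, -22, -20, 11, 25, -6, -14, 47, 48, 27]

sift down from index 4:
  27 vs smaller child 11 at index 10, swap → [-33, -14, -6, -46, 11, 25, -22, -20, 47, 48, 27]
sift down from index 3: already satisfies heap property
sift down from index 2:
  -6 vs smaller child -22 at index 6, swap → [-33, -14, -22, -46, 11, 25, -6, -20, 47, 48, 27]
sift down from index 1:
  -14 vs smaller child -46 at index 3, swap → [-33, -46, -22, -14, 11, 25, -6, -20, 47, 48, 27]
  -14 vs smaller child -20 at index 7, swap → [-33, -46, -22, -20, 11, 25, -6, -14, 47, 48, 27]
sift down from index 0:
  -33 vs smaller child -46 at index 1, swap → [-46, -33, -22, -20, 11, 25, -6, -14, 47, 48, 27]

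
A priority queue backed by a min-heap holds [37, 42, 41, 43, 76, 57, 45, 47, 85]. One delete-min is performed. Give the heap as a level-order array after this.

remove root 37; move last element 85 to root → [85, 42, 41, 43, 76, 57, 45, 47]
85 vs smaller child 41 at index 2, swap → [41, 42, 85, 43, 76, 57, 45, 47]
85 vs smaller child 45 at index 6, swap → [41, 42, 45, 43, 76, 57, 85, 47]

[41, 42, 45, 43, 76, 57, 85, 47]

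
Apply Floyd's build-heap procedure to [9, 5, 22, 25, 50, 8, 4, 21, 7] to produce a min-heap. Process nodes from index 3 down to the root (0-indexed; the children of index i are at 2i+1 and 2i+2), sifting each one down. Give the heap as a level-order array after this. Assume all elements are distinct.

sift down from index 3:
  25 vs smaller child 7 at index 8, swap → [9, 5, 22, 7, 50, 8, 4, 21, 25]
sift down from index 2:
  22 vs smaller child 4 at index 6, swap → [9, 5, 4, 7, 50, 8, 22, 21, 25]
sift down from index 1: already satisfies heap property
sift down from index 0:
  9 vs smaller child 4 at index 2, swap → [4, 5, 9, 7, 50, 8, 22, 21, 25]
  9 vs smaller child 8 at index 5, swap → [4, 5, 8, 7, 50, 9, 22, 21, 25]

[4, 5, 8, 7, 50, 9, 22, 21, 25]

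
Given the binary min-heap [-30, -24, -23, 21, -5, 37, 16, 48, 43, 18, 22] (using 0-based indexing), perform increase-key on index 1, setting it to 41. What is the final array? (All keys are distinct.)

set index 1 from -24 to 41 → [-30, 41, -23, 21, -5, 37, 16, 48, 43, 18, 22]
41 vs smaller child -5 at index 4, swap → [-30, -5, -23, 21, 41, 37, 16, 48, 43, 18, 22]
41 vs smaller child 18 at index 9, swap → [-30, -5, -23, 21, 18, 37, 16, 48, 43, 41, 22]

[-30, -5, -23, 21, 18, 37, 16, 48, 43, 41, 22]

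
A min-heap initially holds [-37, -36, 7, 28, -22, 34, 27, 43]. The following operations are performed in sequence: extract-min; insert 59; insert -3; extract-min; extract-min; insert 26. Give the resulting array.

extract-min → returns -37:
  remove root -37; move last element 43 to root → [43, -36, 7, 28, -22, 34, 27]
  43 vs smaller child -36 at index 1, swap → [-36, 43, 7, 28, -22, 34, 27]
  43 vs smaller child -22 at index 4, swap → [-36, -22, 7, 28, 43, 34, 27]
insert 59:
  append 59 at index 7 → [-36, -22, 7, 28, 43, 34, 27, 59] (no swap needed)
insert -3:
  append -3 at index 8 → [-36, -22, 7, 28, 43, 34, 27, 59, -3]
  -3 < parent 28 at index 3, swap → [-36, -22, 7, -3, 43, 34, 27, 59, 28]
extract-min → returns -36:
  remove root -36; move last element 28 to root → [28, -22, 7, -3, 43, 34, 27, 59]
  28 vs smaller child -22 at index 1, swap → [-22, 28, 7, -3, 43, 34, 27, 59]
  28 vs smaller child -3 at index 3, swap → [-22, -3, 7, 28, 43, 34, 27, 59]
extract-min → returns -22:
  remove root -22; move last element 59 to root → [59, -3, 7, 28, 43, 34, 27]
  59 vs smaller child -3 at index 1, swap → [-3, 59, 7, 28, 43, 34, 27]
  59 vs smaller child 28 at index 3, swap → [-3, 28, 7, 59, 43, 34, 27]
insert 26:
  append 26 at index 7 → [-3, 28, 7, 59, 43, 34, 27, 26]
  26 < parent 59 at index 3, swap → [-3, 28, 7, 26, 43, 34, 27, 59]
  26 < parent 28 at index 1, swap → [-3, 26, 7, 28, 43, 34, 27, 59]

[-3, 26, 7, 28, 43, 34, 27, 59]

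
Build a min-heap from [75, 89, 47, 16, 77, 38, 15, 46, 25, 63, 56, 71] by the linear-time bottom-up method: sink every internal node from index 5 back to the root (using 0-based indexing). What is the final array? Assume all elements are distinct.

sift down from index 5: already satisfies heap property
sift down from index 4:
  77 vs smaller child 56 at index 10, swap → [75, 89, 47, 16, 56, 38, 15, 46, 25, 63, 77, 71]
sift down from index 3: already satisfies heap property
sift down from index 2:
  47 vs smaller child 15 at index 6, swap → [75, 89, 15, 16, 56, 38, 47, 46, 25, 63, 77, 71]
sift down from index 1:
  89 vs smaller child 16 at index 3, swap → [75, 16, 15, 89, 56, 38, 47, 46, 25, 63, 77, 71]
  89 vs smaller child 25 at index 8, swap → [75, 16, 15, 25, 56, 38, 47, 46, 89, 63, 77, 71]
sift down from index 0:
  75 vs smaller child 15 at index 2, swap → [15, 16, 75, 25, 56, 38, 47, 46, 89, 63, 77, 71]
  75 vs smaller child 38 at index 5, swap → [15, 16, 38, 25, 56, 75, 47, 46, 89, 63, 77, 71]
  75 vs only child 71 at index 11, swap → [15, 16, 38, 25, 56, 71, 47, 46, 89, 63, 77, 75]

[15, 16, 38, 25, 56, 71, 47, 46, 89, 63, 77, 75]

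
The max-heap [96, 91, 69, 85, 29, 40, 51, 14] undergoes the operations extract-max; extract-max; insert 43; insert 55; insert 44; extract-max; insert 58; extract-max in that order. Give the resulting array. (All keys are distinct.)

[58, 55, 44, 51, 29, 40, 43, 14]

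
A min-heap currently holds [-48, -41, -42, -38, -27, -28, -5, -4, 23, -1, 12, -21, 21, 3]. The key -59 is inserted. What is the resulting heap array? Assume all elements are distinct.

[-59, -41, -48, -38, -27, -28, -42, -4, 23, -1, 12, -21, 21, 3, -5]

append -59 at index 14 → [-48, -41, -42, -38, -27, -28, -5, -4, 23, -1, 12, -21, 21, 3, -59]
-59 < parent -5 at index 6, swap → [-48, -41, -42, -38, -27, -28, -59, -4, 23, -1, 12, -21, 21, 3, -5]
-59 < parent -42 at index 2, swap → [-48, -41, -59, -38, -27, -28, -42, -4, 23, -1, 12, -21, 21, 3, -5]
-59 < parent -48 at index 0, swap → [-59, -41, -48, -38, -27, -28, -42, -4, 23, -1, 12, -21, 21, 3, -5]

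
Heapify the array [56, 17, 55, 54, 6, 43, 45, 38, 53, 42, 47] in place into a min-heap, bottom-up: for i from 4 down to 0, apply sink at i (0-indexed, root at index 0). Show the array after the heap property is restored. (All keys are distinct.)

[6, 17, 43, 38, 42, 55, 45, 54, 53, 56, 47]

sift down from index 4: already satisfies heap property
sift down from index 3:
  54 vs smaller child 38 at index 7, swap → [56, 17, 55, 38, 6, 43, 45, 54, 53, 42, 47]
sift down from index 2:
  55 vs smaller child 43 at index 5, swap → [56, 17, 43, 38, 6, 55, 45, 54, 53, 42, 47]
sift down from index 1:
  17 vs smaller child 6 at index 4, swap → [56, 6, 43, 38, 17, 55, 45, 54, 53, 42, 47]
sift down from index 0:
  56 vs smaller child 6 at index 1, swap → [6, 56, 43, 38, 17, 55, 45, 54, 53, 42, 47]
  56 vs smaller child 17 at index 4, swap → [6, 17, 43, 38, 56, 55, 45, 54, 53, 42, 47]
  56 vs smaller child 42 at index 9, swap → [6, 17, 43, 38, 42, 55, 45, 54, 53, 56, 47]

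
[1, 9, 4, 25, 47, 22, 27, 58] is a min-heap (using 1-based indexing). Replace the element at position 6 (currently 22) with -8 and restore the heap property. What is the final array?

[-8, 9, 1, 25, 47, 4, 27, 58]

set index 6 from 22 to -8 → [1, 9, 4, 25, 47, -8, 27, 58]
-8 < parent 4 at index 3, swap → [1, 9, -8, 25, 47, 4, 27, 58]
-8 < parent 1 at index 1, swap → [-8, 9, 1, 25, 47, 4, 27, 58]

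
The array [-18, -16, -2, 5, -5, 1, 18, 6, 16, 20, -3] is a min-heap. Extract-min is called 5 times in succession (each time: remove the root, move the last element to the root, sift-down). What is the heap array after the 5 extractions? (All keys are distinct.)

[1, 5, 16, 6, 20, 18]

extract-min #1 returns -18:
  remove root -18; move last element -3 to root → [-3, -16, -2, 5, -5, 1, 18, 6, 16, 20]
  -3 vs smaller child -16 at index 1, swap → [-16, -3, -2, 5, -5, 1, 18, 6, 16, 20]
  -3 vs smaller child -5 at index 4, swap → [-16, -5, -2, 5, -3, 1, 18, 6, 16, 20]
extract-min #2 returns -16:
  remove root -16; move last element 20 to root → [20, -5, -2, 5, -3, 1, 18, 6, 16]
  20 vs smaller child -5 at index 1, swap → [-5, 20, -2, 5, -3, 1, 18, 6, 16]
  20 vs smaller child -3 at index 4, swap → [-5, -3, -2, 5, 20, 1, 18, 6, 16]
extract-min #3 returns -5:
  remove root -5; move last element 16 to root → [16, -3, -2, 5, 20, 1, 18, 6]
  16 vs smaller child -3 at index 1, swap → [-3, 16, -2, 5, 20, 1, 18, 6]
  16 vs smaller child 5 at index 3, swap → [-3, 5, -2, 16, 20, 1, 18, 6]
  16 vs only child 6 at index 7, swap → [-3, 5, -2, 6, 20, 1, 18, 16]
extract-min #4 returns -3:
  remove root -3; move last element 16 to root → [16, 5, -2, 6, 20, 1, 18]
  16 vs smaller child -2 at index 2, swap → [-2, 5, 16, 6, 20, 1, 18]
  16 vs smaller child 1 at index 5, swap → [-2, 5, 1, 6, 20, 16, 18]
extract-min #5 returns -2:
  remove root -2; move last element 18 to root → [18, 5, 1, 6, 20, 16]
  18 vs smaller child 1 at index 2, swap → [1, 5, 18, 6, 20, 16]
  18 vs only child 16 at index 5, swap → [1, 5, 16, 6, 20, 18]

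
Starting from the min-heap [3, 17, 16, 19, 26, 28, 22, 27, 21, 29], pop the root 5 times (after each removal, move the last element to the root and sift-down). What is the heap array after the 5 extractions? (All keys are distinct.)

[22, 26, 28, 27, 29]

extract-min #1 returns 3:
  remove root 3; move last element 29 to root → [29, 17, 16, 19, 26, 28, 22, 27, 21]
  29 vs smaller child 16 at index 2, swap → [16, 17, 29, 19, 26, 28, 22, 27, 21]
  29 vs smaller child 22 at index 6, swap → [16, 17, 22, 19, 26, 28, 29, 27, 21]
extract-min #2 returns 16:
  remove root 16; move last element 21 to root → [21, 17, 22, 19, 26, 28, 29, 27]
  21 vs smaller child 17 at index 1, swap → [17, 21, 22, 19, 26, 28, 29, 27]
  21 vs smaller child 19 at index 3, swap → [17, 19, 22, 21, 26, 28, 29, 27]
extract-min #3 returns 17:
  remove root 17; move last element 27 to root → [27, 19, 22, 21, 26, 28, 29]
  27 vs smaller child 19 at index 1, swap → [19, 27, 22, 21, 26, 28, 29]
  27 vs smaller child 21 at index 3, swap → [19, 21, 22, 27, 26, 28, 29]
extract-min #4 returns 19:
  remove root 19; move last element 29 to root → [29, 21, 22, 27, 26, 28]
  29 vs smaller child 21 at index 1, swap → [21, 29, 22, 27, 26, 28]
  29 vs smaller child 26 at index 4, swap → [21, 26, 22, 27, 29, 28]
extract-min #5 returns 21:
  remove root 21; move last element 28 to root → [28, 26, 22, 27, 29]
  28 vs smaller child 22 at index 2, swap → [22, 26, 28, 27, 29]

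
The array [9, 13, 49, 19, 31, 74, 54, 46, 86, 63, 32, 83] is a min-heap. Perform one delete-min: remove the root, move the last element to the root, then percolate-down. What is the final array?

[13, 19, 49, 46, 31, 74, 54, 83, 86, 63, 32]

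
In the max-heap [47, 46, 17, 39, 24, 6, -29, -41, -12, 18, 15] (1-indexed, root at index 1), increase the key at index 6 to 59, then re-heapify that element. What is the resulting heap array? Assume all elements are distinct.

set index 6 from 6 to 59 → [47, 46, 17, 39, 24, 59, -29, -41, -12, 18, 15]
59 > parent 17 at index 3, swap → [47, 46, 59, 39, 24, 17, -29, -41, -12, 18, 15]
59 > parent 47 at index 1, swap → [59, 46, 47, 39, 24, 17, -29, -41, -12, 18, 15]

[59, 46, 47, 39, 24, 17, -29, -41, -12, 18, 15]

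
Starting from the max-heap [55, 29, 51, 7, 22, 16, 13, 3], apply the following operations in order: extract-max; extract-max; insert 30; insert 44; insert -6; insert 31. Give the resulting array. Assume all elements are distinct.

[44, 31, 29, 22, 30, 3, 16, 7, -6, 13]

extract-max → returns 55:
  remove root 55; move last element 3 to root → [3, 29, 51, 7, 22, 16, 13]
  3 vs larger child 51 at index 2, swap → [51, 29, 3, 7, 22, 16, 13]
  3 vs larger child 16 at index 5, swap → [51, 29, 16, 7, 22, 3, 13]
extract-max → returns 51:
  remove root 51; move last element 13 to root → [13, 29, 16, 7, 22, 3]
  13 vs larger child 29 at index 1, swap → [29, 13, 16, 7, 22, 3]
  13 vs larger child 22 at index 4, swap → [29, 22, 16, 7, 13, 3]
insert 30:
  append 30 at index 6 → [29, 22, 16, 7, 13, 3, 30]
  30 > parent 16 at index 2, swap → [29, 22, 30, 7, 13, 3, 16]
  30 > parent 29 at index 0, swap → [30, 22, 29, 7, 13, 3, 16]
insert 44:
  append 44 at index 7 → [30, 22, 29, 7, 13, 3, 16, 44]
  44 > parent 7 at index 3, swap → [30, 22, 29, 44, 13, 3, 16, 7]
  44 > parent 22 at index 1, swap → [30, 44, 29, 22, 13, 3, 16, 7]
  44 > parent 30 at index 0, swap → [44, 30, 29, 22, 13, 3, 16, 7]
insert -6:
  append -6 at index 8 → [44, 30, 29, 22, 13, 3, 16, 7, -6] (no swap needed)
insert 31:
  append 31 at index 9 → [44, 30, 29, 22, 13, 3, 16, 7, -6, 31]
  31 > parent 13 at index 4, swap → [44, 30, 29, 22, 31, 3, 16, 7, -6, 13]
  31 > parent 30 at index 1, swap → [44, 31, 29, 22, 30, 3, 16, 7, -6, 13]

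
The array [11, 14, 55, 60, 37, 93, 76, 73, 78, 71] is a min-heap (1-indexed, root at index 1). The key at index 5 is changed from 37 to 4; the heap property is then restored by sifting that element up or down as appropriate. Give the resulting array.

[4, 11, 55, 60, 14, 93, 76, 73, 78, 71]

set index 5 from 37 to 4 → [11, 14, 55, 60, 4, 93, 76, 73, 78, 71]
4 < parent 14 at index 2, swap → [11, 4, 55, 60, 14, 93, 76, 73, 78, 71]
4 < parent 11 at index 1, swap → [4, 11, 55, 60, 14, 93, 76, 73, 78, 71]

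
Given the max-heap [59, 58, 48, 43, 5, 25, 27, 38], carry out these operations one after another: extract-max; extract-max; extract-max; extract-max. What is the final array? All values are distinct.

[38, 25, 27, 5]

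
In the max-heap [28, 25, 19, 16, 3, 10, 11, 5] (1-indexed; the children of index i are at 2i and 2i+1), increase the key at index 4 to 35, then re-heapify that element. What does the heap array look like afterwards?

[35, 28, 19, 25, 3, 10, 11, 5]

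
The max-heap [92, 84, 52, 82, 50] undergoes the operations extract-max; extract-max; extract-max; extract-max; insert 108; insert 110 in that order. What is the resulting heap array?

[110, 50, 108]

extract-max → returns 92:
  remove root 92; move last element 50 to root → [50, 84, 52, 82]
  50 vs larger child 84 at index 1, swap → [84, 50, 52, 82]
  50 vs only child 82 at index 3, swap → [84, 82, 52, 50]
extract-max → returns 84:
  remove root 84; move last element 50 to root → [50, 82, 52]
  50 vs larger child 82 at index 1, swap → [82, 50, 52]
extract-max → returns 82:
  remove root 82; move last element 52 to root → [52, 50] (no swap needed)
extract-max → returns 52:
  remove root 52; move last element 50 to root → [50] (no swap needed)
insert 108:
  append 108 at index 1 → [50, 108]
  108 > parent 50 at index 0, swap → [108, 50]
insert 110:
  append 110 at index 2 → [108, 50, 110]
  110 > parent 108 at index 0, swap → [110, 50, 108]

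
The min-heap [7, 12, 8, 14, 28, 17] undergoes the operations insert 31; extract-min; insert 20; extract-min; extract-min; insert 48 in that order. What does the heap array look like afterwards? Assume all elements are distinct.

[14, 20, 17, 31, 28, 48]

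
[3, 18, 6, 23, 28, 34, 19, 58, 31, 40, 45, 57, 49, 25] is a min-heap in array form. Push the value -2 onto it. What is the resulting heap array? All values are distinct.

[-2, 18, 3, 23, 28, 34, 6, 58, 31, 40, 45, 57, 49, 25, 19]

append -2 at index 14 → [3, 18, 6, 23, 28, 34, 19, 58, 31, 40, 45, 57, 49, 25, -2]
-2 < parent 19 at index 6, swap → [3, 18, 6, 23, 28, 34, -2, 58, 31, 40, 45, 57, 49, 25, 19]
-2 < parent 6 at index 2, swap → [3, 18, -2, 23, 28, 34, 6, 58, 31, 40, 45, 57, 49, 25, 19]
-2 < parent 3 at index 0, swap → [-2, 18, 3, 23, 28, 34, 6, 58, 31, 40, 45, 57, 49, 25, 19]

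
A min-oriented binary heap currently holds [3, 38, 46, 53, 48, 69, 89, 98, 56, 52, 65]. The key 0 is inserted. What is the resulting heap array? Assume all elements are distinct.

append 0 at index 11 → [3, 38, 46, 53, 48, 69, 89, 98, 56, 52, 65, 0]
0 < parent 69 at index 5, swap → [3, 38, 46, 53, 48, 0, 89, 98, 56, 52, 65, 69]
0 < parent 46 at index 2, swap → [3, 38, 0, 53, 48, 46, 89, 98, 56, 52, 65, 69]
0 < parent 3 at index 0, swap → [0, 38, 3, 53, 48, 46, 89, 98, 56, 52, 65, 69]

[0, 38, 3, 53, 48, 46, 89, 98, 56, 52, 65, 69]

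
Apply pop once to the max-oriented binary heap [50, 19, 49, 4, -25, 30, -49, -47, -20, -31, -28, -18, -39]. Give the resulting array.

[49, 19, 30, 4, -25, -18, -49, -47, -20, -31, -28, -39]

remove root 50; move last element -39 to root → [-39, 19, 49, 4, -25, 30, -49, -47, -20, -31, -28, -18]
-39 vs larger child 49 at index 2, swap → [49, 19, -39, 4, -25, 30, -49, -47, -20, -31, -28, -18]
-39 vs larger child 30 at index 5, swap → [49, 19, 30, 4, -25, -39, -49, -47, -20, -31, -28, -18]
-39 vs only child -18 at index 11, swap → [49, 19, 30, 4, -25, -18, -49, -47, -20, -31, -28, -39]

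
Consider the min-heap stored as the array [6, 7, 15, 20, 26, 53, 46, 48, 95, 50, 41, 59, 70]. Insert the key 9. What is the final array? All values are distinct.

[6, 7, 9, 20, 26, 53, 15, 48, 95, 50, 41, 59, 70, 46]

append 9 at index 13 → [6, 7, 15, 20, 26, 53, 46, 48, 95, 50, 41, 59, 70, 9]
9 < parent 46 at index 6, swap → [6, 7, 15, 20, 26, 53, 9, 48, 95, 50, 41, 59, 70, 46]
9 < parent 15 at index 2, swap → [6, 7, 9, 20, 26, 53, 15, 48, 95, 50, 41, 59, 70, 46]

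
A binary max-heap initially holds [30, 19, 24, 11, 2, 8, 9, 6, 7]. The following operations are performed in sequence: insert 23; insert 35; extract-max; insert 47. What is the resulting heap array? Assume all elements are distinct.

[47, 30, 24, 11, 23, 8, 9, 6, 7, 2, 19]

insert 23:
  append 23 at index 9 → [30, 19, 24, 11, 2, 8, 9, 6, 7, 23]
  23 > parent 2 at index 4, swap → [30, 19, 24, 11, 23, 8, 9, 6, 7, 2]
  23 > parent 19 at index 1, swap → [30, 23, 24, 11, 19, 8, 9, 6, 7, 2]
insert 35:
  append 35 at index 10 → [30, 23, 24, 11, 19, 8, 9, 6, 7, 2, 35]
  35 > parent 19 at index 4, swap → [30, 23, 24, 11, 35, 8, 9, 6, 7, 2, 19]
  35 > parent 23 at index 1, swap → [30, 35, 24, 11, 23, 8, 9, 6, 7, 2, 19]
  35 > parent 30 at index 0, swap → [35, 30, 24, 11, 23, 8, 9, 6, 7, 2, 19]
extract-max → returns 35:
  remove root 35; move last element 19 to root → [19, 30, 24, 11, 23, 8, 9, 6, 7, 2]
  19 vs larger child 30 at index 1, swap → [30, 19, 24, 11, 23, 8, 9, 6, 7, 2]
  19 vs larger child 23 at index 4, swap → [30, 23, 24, 11, 19, 8, 9, 6, 7, 2]
insert 47:
  append 47 at index 10 → [30, 23, 24, 11, 19, 8, 9, 6, 7, 2, 47]
  47 > parent 19 at index 4, swap → [30, 23, 24, 11, 47, 8, 9, 6, 7, 2, 19]
  47 > parent 23 at index 1, swap → [30, 47, 24, 11, 23, 8, 9, 6, 7, 2, 19]
  47 > parent 30 at index 0, swap → [47, 30, 24, 11, 23, 8, 9, 6, 7, 2, 19]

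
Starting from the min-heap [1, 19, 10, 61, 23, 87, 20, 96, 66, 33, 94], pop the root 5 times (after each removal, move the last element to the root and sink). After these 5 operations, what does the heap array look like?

[33, 61, 66, 94, 96, 87]

extract-min #1 returns 1:
  remove root 1; move last element 94 to root → [94, 19, 10, 61, 23, 87, 20, 96, 66, 33]
  94 vs smaller child 10 at index 2, swap → [10, 19, 94, 61, 23, 87, 20, 96, 66, 33]
  94 vs smaller child 20 at index 6, swap → [10, 19, 20, 61, 23, 87, 94, 96, 66, 33]
extract-min #2 returns 10:
  remove root 10; move last element 33 to root → [33, 19, 20, 61, 23, 87, 94, 96, 66]
  33 vs smaller child 19 at index 1, swap → [19, 33, 20, 61, 23, 87, 94, 96, 66]
  33 vs smaller child 23 at index 4, swap → [19, 23, 20, 61, 33, 87, 94, 96, 66]
extract-min #3 returns 19:
  remove root 19; move last element 66 to root → [66, 23, 20, 61, 33, 87, 94, 96]
  66 vs smaller child 20 at index 2, swap → [20, 23, 66, 61, 33, 87, 94, 96]
extract-min #4 returns 20:
  remove root 20; move last element 96 to root → [96, 23, 66, 61, 33, 87, 94]
  96 vs smaller child 23 at index 1, swap → [23, 96, 66, 61, 33, 87, 94]
  96 vs smaller child 33 at index 4, swap → [23, 33, 66, 61, 96, 87, 94]
extract-min #5 returns 23:
  remove root 23; move last element 94 to root → [94, 33, 66, 61, 96, 87]
  94 vs smaller child 33 at index 1, swap → [33, 94, 66, 61, 96, 87]
  94 vs smaller child 61 at index 3, swap → [33, 61, 66, 94, 96, 87]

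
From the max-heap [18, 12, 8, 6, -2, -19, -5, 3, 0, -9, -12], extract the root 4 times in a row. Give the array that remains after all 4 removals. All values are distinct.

[3, 0, -5, -12, -2, -19, -9]

extract-max #1 returns 18:
  remove root 18; move last element -12 to root → [-12, 12, 8, 6, -2, -19, -5, 3, 0, -9]
  -12 vs larger child 12 at index 1, swap → [12, -12, 8, 6, -2, -19, -5, 3, 0, -9]
  -12 vs larger child 6 at index 3, swap → [12, 6, 8, -12, -2, -19, -5, 3, 0, -9]
  -12 vs larger child 3 at index 7, swap → [12, 6, 8, 3, -2, -19, -5, -12, 0, -9]
extract-max #2 returns 12:
  remove root 12; move last element -9 to root → [-9, 6, 8, 3, -2, -19, -5, -12, 0]
  -9 vs larger child 8 at index 2, swap → [8, 6, -9, 3, -2, -19, -5, -12, 0]
  -9 vs larger child -5 at index 6, swap → [8, 6, -5, 3, -2, -19, -9, -12, 0]
extract-max #3 returns 8:
  remove root 8; move last element 0 to root → [0, 6, -5, 3, -2, -19, -9, -12]
  0 vs larger child 6 at index 1, swap → [6, 0, -5, 3, -2, -19, -9, -12]
  0 vs larger child 3 at index 3, swap → [6, 3, -5, 0, -2, -19, -9, -12]
extract-max #4 returns 6:
  remove root 6; move last element -12 to root → [-12, 3, -5, 0, -2, -19, -9]
  -12 vs larger child 3 at index 1, swap → [3, -12, -5, 0, -2, -19, -9]
  -12 vs larger child 0 at index 3, swap → [3, 0, -5, -12, -2, -19, -9]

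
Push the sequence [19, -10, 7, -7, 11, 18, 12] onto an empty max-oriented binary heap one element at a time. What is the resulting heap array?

[19, 11, 18, -10, -7, 7, 12]

Insert 19:
  append 19 at index 0 → [19] (no swap needed)
Insert -10:
  append -10 at index 1 → [19, -10] (no swap needed)
Insert 7:
  append 7 at index 2 → [19, -10, 7] (no swap needed)
Insert -7:
  append -7 at index 3 → [19, -10, 7, -7]
  -7 > parent -10 at index 1, swap → [19, -7, 7, -10]
Insert 11:
  append 11 at index 4 → [19, -7, 7, -10, 11]
  11 > parent -7 at index 1, swap → [19, 11, 7, -10, -7]
Insert 18:
  append 18 at index 5 → [19, 11, 7, -10, -7, 18]
  18 > parent 7 at index 2, swap → [19, 11, 18, -10, -7, 7]
Insert 12:
  append 12 at index 6 → [19, 11, 18, -10, -7, 7, 12] (no swap needed)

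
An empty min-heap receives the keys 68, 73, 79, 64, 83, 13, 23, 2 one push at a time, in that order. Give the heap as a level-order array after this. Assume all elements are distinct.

[2, 13, 23, 68, 83, 79, 64, 73]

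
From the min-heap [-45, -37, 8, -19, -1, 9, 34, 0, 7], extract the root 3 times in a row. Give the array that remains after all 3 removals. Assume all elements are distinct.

[-1, 0, 8, 34, 7, 9]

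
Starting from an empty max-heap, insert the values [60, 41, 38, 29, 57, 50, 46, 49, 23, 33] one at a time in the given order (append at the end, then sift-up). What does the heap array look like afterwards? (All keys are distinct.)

Insert 60:
  append 60 at index 0 → [60] (no swap needed)
Insert 41:
  append 41 at index 1 → [60, 41] (no swap needed)
Insert 38:
  append 38 at index 2 → [60, 41, 38] (no swap needed)
Insert 29:
  append 29 at index 3 → [60, 41, 38, 29] (no swap needed)
Insert 57:
  append 57 at index 4 → [60, 41, 38, 29, 57]
  57 > parent 41 at index 1, swap → [60, 57, 38, 29, 41]
Insert 50:
  append 50 at index 5 → [60, 57, 38, 29, 41, 50]
  50 > parent 38 at index 2, swap → [60, 57, 50, 29, 41, 38]
Insert 46:
  append 46 at index 6 → [60, 57, 50, 29, 41, 38, 46] (no swap needed)
Insert 49:
  append 49 at index 7 → [60, 57, 50, 29, 41, 38, 46, 49]
  49 > parent 29 at index 3, swap → [60, 57, 50, 49, 41, 38, 46, 29]
Insert 23:
  append 23 at index 8 → [60, 57, 50, 49, 41, 38, 46, 29, 23] (no swap needed)
Insert 33:
  append 33 at index 9 → [60, 57, 50, 49, 41, 38, 46, 29, 23, 33] (no swap needed)

[60, 57, 50, 49, 41, 38, 46, 29, 23, 33]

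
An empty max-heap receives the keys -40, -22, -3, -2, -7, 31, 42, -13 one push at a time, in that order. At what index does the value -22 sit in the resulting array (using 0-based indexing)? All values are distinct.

Insert -40:
  append -40 at index 0 → [-40] (no swap needed)
Insert -22:
  append -22 at index 1 → [-40, -22]
  -22 > parent -40 at index 0, swap → [-22, -40]
Insert -3:
  append -3 at index 2 → [-22, -40, -3]
  -3 > parent -22 at index 0, swap → [-3, -40, -22]
Insert -2:
  append -2 at index 3 → [-3, -40, -22, -2]
  -2 > parent -40 at index 1, swap → [-3, -2, -22, -40]
  -2 > parent -3 at index 0, swap → [-2, -3, -22, -40]
Insert -7:
  append -7 at index 4 → [-2, -3, -22, -40, -7] (no swap needed)
Insert 31:
  append 31 at index 5 → [-2, -3, -22, -40, -7, 31]
  31 > parent -22 at index 2, swap → [-2, -3, 31, -40, -7, -22]
  31 > parent -2 at index 0, swap → [31, -3, -2, -40, -7, -22]
Insert 42:
  append 42 at index 6 → [31, -3, -2, -40, -7, -22, 42]
  42 > parent -2 at index 2, swap → [31, -3, 42, -40, -7, -22, -2]
  42 > parent 31 at index 0, swap → [42, -3, 31, -40, -7, -22, -2]
Insert -13:
  append -13 at index 7 → [42, -3, 31, -40, -7, -22, -2, -13]
  -13 > parent -40 at index 3, swap → [42, -3, 31, -13, -7, -22, -2, -40]
resulting array: [42, -3, 31, -13, -7, -22, -2, -40]

5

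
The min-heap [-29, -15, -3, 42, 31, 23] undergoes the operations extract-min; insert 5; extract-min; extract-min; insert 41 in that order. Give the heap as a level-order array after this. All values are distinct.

extract-min → returns -29:
  remove root -29; move last element 23 to root → [23, -15, -3, 42, 31]
  23 vs smaller child -15 at index 1, swap → [-15, 23, -3, 42, 31]
insert 5:
  append 5 at index 5 → [-15, 23, -3, 42, 31, 5] (no swap needed)
extract-min → returns -15:
  remove root -15; move last element 5 to root → [5, 23, -3, 42, 31]
  5 vs smaller child -3 at index 2, swap → [-3, 23, 5, 42, 31]
extract-min → returns -3:
  remove root -3; move last element 31 to root → [31, 23, 5, 42]
  31 vs smaller child 5 at index 2, swap → [5, 23, 31, 42]
insert 41:
  append 41 at index 4 → [5, 23, 31, 42, 41] (no swap needed)

[5, 23, 31, 42, 41]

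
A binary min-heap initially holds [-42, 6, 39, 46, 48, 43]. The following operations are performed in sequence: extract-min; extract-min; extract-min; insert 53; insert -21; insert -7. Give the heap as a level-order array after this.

extract-min → returns -42:
  remove root -42; move last element 43 to root → [43, 6, 39, 46, 48]
  43 vs smaller child 6 at index 1, swap → [6, 43, 39, 46, 48]
extract-min → returns 6:
  remove root 6; move last element 48 to root → [48, 43, 39, 46]
  48 vs smaller child 39 at index 2, swap → [39, 43, 48, 46]
extract-min → returns 39:
  remove root 39; move last element 46 to root → [46, 43, 48]
  46 vs smaller child 43 at index 1, swap → [43, 46, 48]
insert 53:
  append 53 at index 3 → [43, 46, 48, 53] (no swap needed)
insert -21:
  append -21 at index 4 → [43, 46, 48, 53, -21]
  -21 < parent 46 at index 1, swap → [43, -21, 48, 53, 46]
  -21 < parent 43 at index 0, swap → [-21, 43, 48, 53, 46]
insert -7:
  append -7 at index 5 → [-21, 43, 48, 53, 46, -7]
  -7 < parent 48 at index 2, swap → [-21, 43, -7, 53, 46, 48]

[-21, 43, -7, 53, 46, 48]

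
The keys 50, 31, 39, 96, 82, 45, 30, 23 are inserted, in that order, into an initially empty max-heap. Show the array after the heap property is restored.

Insert 50:
  append 50 at index 0 → [50] (no swap needed)
Insert 31:
  append 31 at index 1 → [50, 31] (no swap needed)
Insert 39:
  append 39 at index 2 → [50, 31, 39] (no swap needed)
Insert 96:
  append 96 at index 3 → [50, 31, 39, 96]
  96 > parent 31 at index 1, swap → [50, 96, 39, 31]
  96 > parent 50 at index 0, swap → [96, 50, 39, 31]
Insert 82:
  append 82 at index 4 → [96, 50, 39, 31, 82]
  82 > parent 50 at index 1, swap → [96, 82, 39, 31, 50]
Insert 45:
  append 45 at index 5 → [96, 82, 39, 31, 50, 45]
  45 > parent 39 at index 2, swap → [96, 82, 45, 31, 50, 39]
Insert 30:
  append 30 at index 6 → [96, 82, 45, 31, 50, 39, 30] (no swap needed)
Insert 23:
  append 23 at index 7 → [96, 82, 45, 31, 50, 39, 30, 23] (no swap needed)

[96, 82, 45, 31, 50, 39, 30, 23]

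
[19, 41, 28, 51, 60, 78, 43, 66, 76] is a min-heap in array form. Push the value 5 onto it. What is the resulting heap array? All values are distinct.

[5, 19, 28, 51, 41, 78, 43, 66, 76, 60]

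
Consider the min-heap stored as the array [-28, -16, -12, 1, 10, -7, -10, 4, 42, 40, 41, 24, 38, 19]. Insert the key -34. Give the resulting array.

[-34, -16, -28, 1, 10, -7, -12, 4, 42, 40, 41, 24, 38, 19, -10]

append -34 at index 14 → [-28, -16, -12, 1, 10, -7, -10, 4, 42, 40, 41, 24, 38, 19, -34]
-34 < parent -10 at index 6, swap → [-28, -16, -12, 1, 10, -7, -34, 4, 42, 40, 41, 24, 38, 19, -10]
-34 < parent -12 at index 2, swap → [-28, -16, -34, 1, 10, -7, -12, 4, 42, 40, 41, 24, 38, 19, -10]
-34 < parent -28 at index 0, swap → [-34, -16, -28, 1, 10, -7, -12, 4, 42, 40, 41, 24, 38, 19, -10]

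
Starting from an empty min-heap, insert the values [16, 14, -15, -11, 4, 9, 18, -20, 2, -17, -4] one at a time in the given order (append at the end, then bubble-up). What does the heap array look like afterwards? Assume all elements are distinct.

Insert 16:
  append 16 at index 0 → [16] (no swap needed)
Insert 14:
  append 14 at index 1 → [16, 14]
  14 < parent 16 at index 0, swap → [14, 16]
Insert -15:
  append -15 at index 2 → [14, 16, -15]
  -15 < parent 14 at index 0, swap → [-15, 16, 14]
Insert -11:
  append -11 at index 3 → [-15, 16, 14, -11]
  -11 < parent 16 at index 1, swap → [-15, -11, 14, 16]
Insert 4:
  append 4 at index 4 → [-15, -11, 14, 16, 4] (no swap needed)
Insert 9:
  append 9 at index 5 → [-15, -11, 14, 16, 4, 9]
  9 < parent 14 at index 2, swap → [-15, -11, 9, 16, 4, 14]
Insert 18:
  append 18 at index 6 → [-15, -11, 9, 16, 4, 14, 18] (no swap needed)
Insert -20:
  append -20 at index 7 → [-15, -11, 9, 16, 4, 14, 18, -20]
  -20 < parent 16 at index 3, swap → [-15, -11, 9, -20, 4, 14, 18, 16]
  -20 < parent -11 at index 1, swap → [-15, -20, 9, -11, 4, 14, 18, 16]
  -20 < parent -15 at index 0, swap → [-20, -15, 9, -11, 4, 14, 18, 16]
Insert 2:
  append 2 at index 8 → [-20, -15, 9, -11, 4, 14, 18, 16, 2] (no swap needed)
Insert -17:
  append -17 at index 9 → [-20, -15, 9, -11, 4, 14, 18, 16, 2, -17]
  -17 < parent 4 at index 4, swap → [-20, -15, 9, -11, -17, 14, 18, 16, 2, 4]
  -17 < parent -15 at index 1, swap → [-20, -17, 9, -11, -15, 14, 18, 16, 2, 4]
Insert -4:
  append -4 at index 10 → [-20, -17, 9, -11, -15, 14, 18, 16, 2, 4, -4] (no swap needed)

[-20, -17, 9, -11, -15, 14, 18, 16, 2, 4, -4]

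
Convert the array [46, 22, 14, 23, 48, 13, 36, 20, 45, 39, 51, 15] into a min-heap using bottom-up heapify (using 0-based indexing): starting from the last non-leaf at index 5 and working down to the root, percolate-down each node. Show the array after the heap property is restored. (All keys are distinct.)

sift down from index 5: already satisfies heap property
sift down from index 4:
  48 vs smaller child 39 at index 9, swap → [46, 22, 14, 23, 39, 13, 36, 20, 45, 48, 51, 15]
sift down from index 3:
  23 vs smaller child 20 at index 7, swap → [46, 22, 14, 20, 39, 13, 36, 23, 45, 48, 51, 15]
sift down from index 2:
  14 vs smaller child 13 at index 5, swap → [46, 22, 13, 20, 39, 14, 36, 23, 45, 48, 51, 15]
sift down from index 1:
  22 vs smaller child 20 at index 3, swap → [46, 20, 13, 22, 39, 14, 36, 23, 45, 48, 51, 15]
sift down from index 0:
  46 vs smaller child 13 at index 2, swap → [13, 20, 46, 22, 39, 14, 36, 23, 45, 48, 51, 15]
  46 vs smaller child 14 at index 5, swap → [13, 20, 14, 22, 39, 46, 36, 23, 45, 48, 51, 15]
  46 vs only child 15 at index 11, swap → [13, 20, 14, 22, 39, 15, 36, 23, 45, 48, 51, 46]

[13, 20, 14, 22, 39, 15, 36, 23, 45, 48, 51, 46]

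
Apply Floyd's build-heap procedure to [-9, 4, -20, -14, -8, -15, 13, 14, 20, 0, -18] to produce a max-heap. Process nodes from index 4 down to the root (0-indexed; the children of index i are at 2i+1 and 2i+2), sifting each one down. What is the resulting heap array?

sift down from index 4:
  -8 vs larger child 0 at index 9, swap → [-9, 4, -20, -14, 0, -15, 13, 14, 20, -8, -18]
sift down from index 3:
  -14 vs larger child 20 at index 8, swap → [-9, 4, -20, 20, 0, -15, 13, 14, -14, -8, -18]
sift down from index 2:
  -20 vs larger child 13 at index 6, swap → [-9, 4, 13, 20, 0, -15, -20, 14, -14, -8, -18]
sift down from index 1:
  4 vs larger child 20 at index 3, swap → [-9, 20, 13, 4, 0, -15, -20, 14, -14, -8, -18]
  4 vs larger child 14 at index 7, swap → [-9, 20, 13, 14, 0, -15, -20, 4, -14, -8, -18]
sift down from index 0:
  -9 vs larger child 20 at index 1, swap → [20, -9, 13, 14, 0, -15, -20, 4, -14, -8, -18]
  -9 vs larger child 14 at index 3, swap → [20, 14, 13, -9, 0, -15, -20, 4, -14, -8, -18]
  -9 vs larger child 4 at index 7, swap → [20, 14, 13, 4, 0, -15, -20, -9, -14, -8, -18]

[20, 14, 13, 4, 0, -15, -20, -9, -14, -8, -18]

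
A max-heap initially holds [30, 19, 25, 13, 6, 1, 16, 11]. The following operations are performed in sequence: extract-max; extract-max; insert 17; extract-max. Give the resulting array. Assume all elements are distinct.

[17, 13, 16, 11, 6, 1]

extract-max → returns 30:
  remove root 30; move last element 11 to root → [11, 19, 25, 13, 6, 1, 16]
  11 vs larger child 25 at index 2, swap → [25, 19, 11, 13, 6, 1, 16]
  11 vs larger child 16 at index 6, swap → [25, 19, 16, 13, 6, 1, 11]
extract-max → returns 25:
  remove root 25; move last element 11 to root → [11, 19, 16, 13, 6, 1]
  11 vs larger child 19 at index 1, swap → [19, 11, 16, 13, 6, 1]
  11 vs larger child 13 at index 3, swap → [19, 13, 16, 11, 6, 1]
insert 17:
  append 17 at index 6 → [19, 13, 16, 11, 6, 1, 17]
  17 > parent 16 at index 2, swap → [19, 13, 17, 11, 6, 1, 16]
extract-max → returns 19:
  remove root 19; move last element 16 to root → [16, 13, 17, 11, 6, 1]
  16 vs larger child 17 at index 2, swap → [17, 13, 16, 11, 6, 1]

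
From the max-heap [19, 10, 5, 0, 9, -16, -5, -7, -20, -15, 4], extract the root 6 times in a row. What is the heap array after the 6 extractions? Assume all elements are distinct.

extract-max #1 returns 19:
  remove root 19; move last element 4 to root → [4, 10, 5, 0, 9, -16, -5, -7, -20, -15]
  4 vs larger child 10 at index 1, swap → [10, 4, 5, 0, 9, -16, -5, -7, -20, -15]
  4 vs larger child 9 at index 4, swap → [10, 9, 5, 0, 4, -16, -5, -7, -20, -15]
extract-max #2 returns 10:
  remove root 10; move last element -15 to root → [-15, 9, 5, 0, 4, -16, -5, -7, -20]
  -15 vs larger child 9 at index 1, swap → [9, -15, 5, 0, 4, -16, -5, -7, -20]
  -15 vs larger child 4 at index 4, swap → [9, 4, 5, 0, -15, -16, -5, -7, -20]
extract-max #3 returns 9:
  remove root 9; move last element -20 to root → [-20, 4, 5, 0, -15, -16, -5, -7]
  -20 vs larger child 5 at index 2, swap → [5, 4, -20, 0, -15, -16, -5, -7]
  -20 vs larger child -5 at index 6, swap → [5, 4, -5, 0, -15, -16, -20, -7]
extract-max #4 returns 5:
  remove root 5; move last element -7 to root → [-7, 4, -5, 0, -15, -16, -20]
  -7 vs larger child 4 at index 1, swap → [4, -7, -5, 0, -15, -16, -20]
  -7 vs larger child 0 at index 3, swap → [4, 0, -5, -7, -15, -16, -20]
extract-max #5 returns 4:
  remove root 4; move last element -20 to root → [-20, 0, -5, -7, -15, -16]
  -20 vs larger child 0 at index 1, swap → [0, -20, -5, -7, -15, -16]
  -20 vs larger child -7 at index 3, swap → [0, -7, -5, -20, -15, -16]
extract-max #6 returns 0:
  remove root 0; move last element -16 to root → [-16, -7, -5, -20, -15]
  -16 vs larger child -5 at index 2, swap → [-5, -7, -16, -20, -15]

[-5, -7, -16, -20, -15]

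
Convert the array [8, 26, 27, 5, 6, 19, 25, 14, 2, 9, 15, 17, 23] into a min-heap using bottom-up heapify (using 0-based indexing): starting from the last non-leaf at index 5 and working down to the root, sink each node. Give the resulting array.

[2, 5, 17, 8, 6, 19, 25, 14, 26, 9, 15, 27, 23]

sift down from index 5:
  19 vs smaller child 17 at index 11, swap → [8, 26, 27, 5, 6, 17, 25, 14, 2, 9, 15, 19, 23]
sift down from index 4: already satisfies heap property
sift down from index 3:
  5 vs smaller child 2 at index 8, swap → [8, 26, 27, 2, 6, 17, 25, 14, 5, 9, 15, 19, 23]
sift down from index 2:
  27 vs smaller child 17 at index 5, swap → [8, 26, 17, 2, 6, 27, 25, 14, 5, 9, 15, 19, 23]
  27 vs smaller child 19 at index 11, swap → [8, 26, 17, 2, 6, 19, 25, 14, 5, 9, 15, 27, 23]
sift down from index 1:
  26 vs smaller child 2 at index 3, swap → [8, 2, 17, 26, 6, 19, 25, 14, 5, 9, 15, 27, 23]
  26 vs smaller child 5 at index 8, swap → [8, 2, 17, 5, 6, 19, 25, 14, 26, 9, 15, 27, 23]
sift down from index 0:
  8 vs smaller child 2 at index 1, swap → [2, 8, 17, 5, 6, 19, 25, 14, 26, 9, 15, 27, 23]
  8 vs smaller child 5 at index 3, swap → [2, 5, 17, 8, 6, 19, 25, 14, 26, 9, 15, 27, 23]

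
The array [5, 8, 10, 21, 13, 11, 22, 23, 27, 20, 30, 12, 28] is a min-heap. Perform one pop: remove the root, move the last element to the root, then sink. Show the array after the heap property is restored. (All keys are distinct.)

remove root 5; move last element 28 to root → [28, 8, 10, 21, 13, 11, 22, 23, 27, 20, 30, 12]
28 vs smaller child 8 at index 1, swap → [8, 28, 10, 21, 13, 11, 22, 23, 27, 20, 30, 12]
28 vs smaller child 13 at index 4, swap → [8, 13, 10, 21, 28, 11, 22, 23, 27, 20, 30, 12]
28 vs smaller child 20 at index 9, swap → [8, 13, 10, 21, 20, 11, 22, 23, 27, 28, 30, 12]

[8, 13, 10, 21, 20, 11, 22, 23, 27, 28, 30, 12]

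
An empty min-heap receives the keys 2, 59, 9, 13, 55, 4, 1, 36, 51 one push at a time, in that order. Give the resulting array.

[1, 13, 2, 36, 55, 9, 4, 59, 51]

Insert 2:
  append 2 at index 0 → [2] (no swap needed)
Insert 59:
  append 59 at index 1 → [2, 59] (no swap needed)
Insert 9:
  append 9 at index 2 → [2, 59, 9] (no swap needed)
Insert 13:
  append 13 at index 3 → [2, 59, 9, 13]
  13 < parent 59 at index 1, swap → [2, 13, 9, 59]
Insert 55:
  append 55 at index 4 → [2, 13, 9, 59, 55] (no swap needed)
Insert 4:
  append 4 at index 5 → [2, 13, 9, 59, 55, 4]
  4 < parent 9 at index 2, swap → [2, 13, 4, 59, 55, 9]
Insert 1:
  append 1 at index 6 → [2, 13, 4, 59, 55, 9, 1]
  1 < parent 4 at index 2, swap → [2, 13, 1, 59, 55, 9, 4]
  1 < parent 2 at index 0, swap → [1, 13, 2, 59, 55, 9, 4]
Insert 36:
  append 36 at index 7 → [1, 13, 2, 59, 55, 9, 4, 36]
  36 < parent 59 at index 3, swap → [1, 13, 2, 36, 55, 9, 4, 59]
Insert 51:
  append 51 at index 8 → [1, 13, 2, 36, 55, 9, 4, 59, 51] (no swap needed)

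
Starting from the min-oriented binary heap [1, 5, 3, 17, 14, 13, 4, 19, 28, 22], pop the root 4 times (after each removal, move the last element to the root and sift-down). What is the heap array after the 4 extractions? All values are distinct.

extract-min #1 returns 1:
  remove root 1; move last element 22 to root → [22, 5, 3, 17, 14, 13, 4, 19, 28]
  22 vs smaller child 3 at index 2, swap → [3, 5, 22, 17, 14, 13, 4, 19, 28]
  22 vs smaller child 4 at index 6, swap → [3, 5, 4, 17, 14, 13, 22, 19, 28]
extract-min #2 returns 3:
  remove root 3; move last element 28 to root → [28, 5, 4, 17, 14, 13, 22, 19]
  28 vs smaller child 4 at index 2, swap → [4, 5, 28, 17, 14, 13, 22, 19]
  28 vs smaller child 13 at index 5, swap → [4, 5, 13, 17, 14, 28, 22, 19]
extract-min #3 returns 4:
  remove root 4; move last element 19 to root → [19, 5, 13, 17, 14, 28, 22]
  19 vs smaller child 5 at index 1, swap → [5, 19, 13, 17, 14, 28, 22]
  19 vs smaller child 14 at index 4, swap → [5, 14, 13, 17, 19, 28, 22]
extract-min #4 returns 5:
  remove root 5; move last element 22 to root → [22, 14, 13, 17, 19, 28]
  22 vs smaller child 13 at index 2, swap → [13, 14, 22, 17, 19, 28]

[13, 14, 22, 17, 19, 28]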